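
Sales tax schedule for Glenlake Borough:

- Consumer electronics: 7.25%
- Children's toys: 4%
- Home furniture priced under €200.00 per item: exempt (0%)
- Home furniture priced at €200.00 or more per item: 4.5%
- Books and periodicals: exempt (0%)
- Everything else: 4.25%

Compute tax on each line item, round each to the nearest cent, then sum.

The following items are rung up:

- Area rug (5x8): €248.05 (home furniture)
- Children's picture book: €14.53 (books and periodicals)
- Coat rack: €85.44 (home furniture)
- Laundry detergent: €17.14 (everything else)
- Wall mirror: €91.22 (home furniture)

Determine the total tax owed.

Area rug (5x8) €248.05: home furniture, €200.00 or more → 4.5% → €11.16
Children's picture book €14.53: books and periodicals → 0% → €0.00
Coat rack €85.44: home furniture, under €200.00 → 0% → €0.00
Laundry detergent €17.14: everything else → 4.25% → €0.73
Wall mirror €91.22: home furniture, under €200.00 → 0% → €0.00
Total tax = €11.16 + €0.73 = €11.89

€11.89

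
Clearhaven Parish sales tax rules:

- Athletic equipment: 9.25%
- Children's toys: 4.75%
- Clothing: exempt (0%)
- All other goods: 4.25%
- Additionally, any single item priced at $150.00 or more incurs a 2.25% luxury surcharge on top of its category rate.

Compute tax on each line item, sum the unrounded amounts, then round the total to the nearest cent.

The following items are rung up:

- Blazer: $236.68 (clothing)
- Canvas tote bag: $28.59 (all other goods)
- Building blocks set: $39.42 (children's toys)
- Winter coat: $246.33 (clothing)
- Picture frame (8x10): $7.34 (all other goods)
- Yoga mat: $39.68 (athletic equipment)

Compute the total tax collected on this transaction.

$17.94

Blazer $236.68: clothing → 0% + 2.25% surcharge = 2.25% → $5.3253
Canvas tote bag $28.59: all other goods → 4.25% → $1.215075
Building blocks set $39.42: children's toys → 4.75% → $1.87245
Winter coat $246.33: clothing → 0% + 2.25% surcharge = 2.25% → $5.542425
Picture frame (8x10) $7.34: all other goods → 4.25% → $0.31195
Yoga mat $39.68: athletic equipment → 9.25% → $3.6704
Unrounded tax sum = $17.9376 → $17.94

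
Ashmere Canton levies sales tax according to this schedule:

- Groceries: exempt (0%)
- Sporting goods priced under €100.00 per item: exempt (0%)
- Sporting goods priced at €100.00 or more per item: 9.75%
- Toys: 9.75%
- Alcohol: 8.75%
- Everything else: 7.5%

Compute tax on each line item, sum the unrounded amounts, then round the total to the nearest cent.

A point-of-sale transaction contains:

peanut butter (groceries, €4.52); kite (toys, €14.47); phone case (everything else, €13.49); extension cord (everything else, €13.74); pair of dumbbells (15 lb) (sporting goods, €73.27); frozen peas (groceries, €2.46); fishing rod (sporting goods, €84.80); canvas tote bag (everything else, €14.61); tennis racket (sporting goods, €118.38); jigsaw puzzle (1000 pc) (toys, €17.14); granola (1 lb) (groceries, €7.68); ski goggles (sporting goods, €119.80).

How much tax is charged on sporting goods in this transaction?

€23.22

Pair of dumbbells (15 lb) €73.27: sporting goods, under €100.00 → 0% → €0.00
Fishing rod €84.80: sporting goods, under €100.00 → 0% → €0.00
Tennis racket €118.38: sporting goods, €100.00 or more → 9.75% → €11.54205
Ski goggles €119.80: sporting goods, €100.00 or more → 9.75% → €11.6805
Tax on sporting goods: unrounded sum = €23.22255 → €23.22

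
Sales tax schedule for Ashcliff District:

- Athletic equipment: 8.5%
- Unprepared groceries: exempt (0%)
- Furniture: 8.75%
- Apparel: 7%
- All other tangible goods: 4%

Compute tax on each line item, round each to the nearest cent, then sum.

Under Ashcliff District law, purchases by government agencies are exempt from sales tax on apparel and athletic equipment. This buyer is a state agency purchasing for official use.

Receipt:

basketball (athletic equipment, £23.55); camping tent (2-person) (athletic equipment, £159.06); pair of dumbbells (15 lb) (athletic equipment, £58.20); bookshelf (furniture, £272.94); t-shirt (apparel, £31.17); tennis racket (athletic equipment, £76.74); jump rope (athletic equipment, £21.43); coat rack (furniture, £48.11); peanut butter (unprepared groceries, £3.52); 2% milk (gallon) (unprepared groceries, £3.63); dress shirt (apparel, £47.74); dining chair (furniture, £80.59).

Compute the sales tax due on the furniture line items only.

£35.14

Bookshelf £272.94: furniture → 8.75% → £23.88
Coat rack £48.11: furniture → 8.75% → £4.21
Dining chair £80.59: furniture → 8.75% → £7.05
Tax on furniture = £23.88 + £4.21 + £7.05 = £35.14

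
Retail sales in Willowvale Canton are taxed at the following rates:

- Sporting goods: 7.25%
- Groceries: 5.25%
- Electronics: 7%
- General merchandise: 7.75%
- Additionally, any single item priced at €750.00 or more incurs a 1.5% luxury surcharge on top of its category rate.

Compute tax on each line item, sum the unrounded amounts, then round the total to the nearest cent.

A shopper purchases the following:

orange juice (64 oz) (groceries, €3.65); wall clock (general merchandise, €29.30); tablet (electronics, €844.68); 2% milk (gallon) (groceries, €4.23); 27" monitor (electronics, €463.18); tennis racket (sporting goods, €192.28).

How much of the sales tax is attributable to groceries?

Orange juice (64 oz) €3.65: groceries → 5.25% → €0.191625
2% milk (gallon) €4.23: groceries → 5.25% → €0.222075
Tax on groceries: unrounded sum = €0.4137 → €0.41

€0.41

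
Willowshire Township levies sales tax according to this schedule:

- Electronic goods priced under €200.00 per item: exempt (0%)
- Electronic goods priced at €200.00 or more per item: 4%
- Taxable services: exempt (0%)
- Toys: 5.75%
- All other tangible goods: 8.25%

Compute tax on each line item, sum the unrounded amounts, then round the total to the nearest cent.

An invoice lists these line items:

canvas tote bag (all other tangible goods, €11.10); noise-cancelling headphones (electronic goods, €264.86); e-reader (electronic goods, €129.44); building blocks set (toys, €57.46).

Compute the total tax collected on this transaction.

€14.81

Canvas tote bag €11.10: all other tangible goods → 8.25% → €0.91575
Noise-cancelling headphones €264.86: electronic goods, €200.00 or more → 4% → €10.5944
E-reader €129.44: electronic goods, under €200.00 → 0% → €0.00
Building blocks set €57.46: toys → 5.75% → €3.30395
Unrounded tax sum = €14.8141 → €14.81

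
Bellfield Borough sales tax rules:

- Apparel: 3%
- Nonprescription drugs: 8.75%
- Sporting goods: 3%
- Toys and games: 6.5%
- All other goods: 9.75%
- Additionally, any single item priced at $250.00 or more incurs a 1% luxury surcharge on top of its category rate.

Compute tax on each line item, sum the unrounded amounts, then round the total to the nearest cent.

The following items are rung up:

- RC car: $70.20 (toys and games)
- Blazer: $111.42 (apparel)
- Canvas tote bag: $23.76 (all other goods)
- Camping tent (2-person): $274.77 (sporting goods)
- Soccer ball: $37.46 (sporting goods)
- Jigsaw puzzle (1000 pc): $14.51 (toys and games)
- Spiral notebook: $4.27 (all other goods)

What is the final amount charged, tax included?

RC car $70.20: toys and games → 6.5% → $4.563
Blazer $111.42: apparel → 3% → $3.3426
Canvas tote bag $23.76: all other goods → 9.75% → $2.3166
Camping tent (2-person) $274.77: sporting goods → 3% + 1% surcharge = 4% → $10.9908
Soccer ball $37.46: sporting goods → 3% → $1.1238
Jigsaw puzzle (1000 pc) $14.51: toys and games → 6.5% → $0.94315
Spiral notebook $4.27: all other goods → 9.75% → $0.416325
Subtotal = $536.39; unrounded tax = $23.696275 → $23.70; total due = $560.09

$560.09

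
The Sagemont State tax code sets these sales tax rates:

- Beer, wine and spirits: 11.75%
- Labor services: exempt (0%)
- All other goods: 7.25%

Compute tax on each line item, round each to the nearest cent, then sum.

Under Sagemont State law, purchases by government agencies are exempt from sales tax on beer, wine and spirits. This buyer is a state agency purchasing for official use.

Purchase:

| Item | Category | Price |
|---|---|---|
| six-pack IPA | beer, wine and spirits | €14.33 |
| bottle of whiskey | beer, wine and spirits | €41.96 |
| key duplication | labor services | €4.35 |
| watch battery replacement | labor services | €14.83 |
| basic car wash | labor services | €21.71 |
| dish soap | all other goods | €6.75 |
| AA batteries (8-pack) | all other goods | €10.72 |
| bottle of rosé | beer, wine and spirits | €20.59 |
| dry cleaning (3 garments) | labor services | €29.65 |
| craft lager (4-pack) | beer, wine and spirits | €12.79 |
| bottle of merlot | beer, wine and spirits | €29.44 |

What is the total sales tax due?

€1.27

Six-pack IPA €14.33: beer, wine and spirits, buyer-exempt → 0% → €0.00
Bottle of whiskey €41.96: beer, wine and spirits, buyer-exempt → 0% → €0.00
Key duplication €4.35: labor services → 0% → €0.00
Watch battery replacement €14.83: labor services → 0% → €0.00
Basic car wash €21.71: labor services → 0% → €0.00
Dish soap €6.75: all other goods → 7.25% → €0.49
AA batteries (8-pack) €10.72: all other goods → 7.25% → €0.78
Bottle of rosé €20.59: beer, wine and spirits, buyer-exempt → 0% → €0.00
Dry cleaning (3 garments) €29.65: labor services → 0% → €0.00
Craft lager (4-pack) €12.79: beer, wine and spirits, buyer-exempt → 0% → €0.00
Bottle of merlot €29.44: beer, wine and spirits, buyer-exempt → 0% → €0.00
Total tax = €0.49 + €0.78 = €1.27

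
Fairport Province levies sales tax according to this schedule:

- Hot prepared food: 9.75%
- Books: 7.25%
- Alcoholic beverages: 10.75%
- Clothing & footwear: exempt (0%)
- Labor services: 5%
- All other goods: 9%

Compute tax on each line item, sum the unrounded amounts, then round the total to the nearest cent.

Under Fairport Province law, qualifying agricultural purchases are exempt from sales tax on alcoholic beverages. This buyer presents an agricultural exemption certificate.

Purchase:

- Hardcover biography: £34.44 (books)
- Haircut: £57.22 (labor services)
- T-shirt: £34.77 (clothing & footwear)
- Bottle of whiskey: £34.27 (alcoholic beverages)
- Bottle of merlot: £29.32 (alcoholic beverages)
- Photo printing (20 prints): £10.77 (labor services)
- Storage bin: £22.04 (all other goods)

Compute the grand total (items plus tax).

Hardcover biography £34.44: books → 7.25% → £2.4969
Haircut £57.22: labor services → 5% → £2.861
T-shirt £34.77: clothing & footwear → 0% → £0.00
Bottle of whiskey £34.27: alcoholic beverages, buyer-exempt → 0% → £0.00
Bottle of merlot £29.32: alcoholic beverages, buyer-exempt → 0% → £0.00
Photo printing (20 prints) £10.77: labor services → 5% → £0.5385
Storage bin £22.04: all other goods → 9% → £1.9836
Subtotal = £222.83; unrounded tax = £7.88 → £7.88; total due = £230.71

£230.71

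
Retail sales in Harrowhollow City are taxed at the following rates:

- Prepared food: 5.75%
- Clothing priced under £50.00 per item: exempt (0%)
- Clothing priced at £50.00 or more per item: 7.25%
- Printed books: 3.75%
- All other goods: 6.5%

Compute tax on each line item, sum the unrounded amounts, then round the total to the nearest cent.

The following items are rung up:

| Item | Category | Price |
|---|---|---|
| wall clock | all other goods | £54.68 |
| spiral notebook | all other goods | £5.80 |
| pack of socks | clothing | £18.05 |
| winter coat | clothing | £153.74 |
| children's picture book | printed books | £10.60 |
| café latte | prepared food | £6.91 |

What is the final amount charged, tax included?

£265.65

Wall clock £54.68: all other goods → 6.5% → £3.5542
Spiral notebook £5.80: all other goods → 6.5% → £0.377
Pack of socks £18.05: clothing, under £50.00 → 0% → £0.00
Winter coat £153.74: clothing, £50.00 or more → 7.25% → £11.14615
Children's picture book £10.60: printed books → 3.75% → £0.3975
Café latte £6.91: prepared food → 5.75% → £0.397325
Subtotal = £249.78; unrounded tax = £15.872175 → £15.87; total due = £265.65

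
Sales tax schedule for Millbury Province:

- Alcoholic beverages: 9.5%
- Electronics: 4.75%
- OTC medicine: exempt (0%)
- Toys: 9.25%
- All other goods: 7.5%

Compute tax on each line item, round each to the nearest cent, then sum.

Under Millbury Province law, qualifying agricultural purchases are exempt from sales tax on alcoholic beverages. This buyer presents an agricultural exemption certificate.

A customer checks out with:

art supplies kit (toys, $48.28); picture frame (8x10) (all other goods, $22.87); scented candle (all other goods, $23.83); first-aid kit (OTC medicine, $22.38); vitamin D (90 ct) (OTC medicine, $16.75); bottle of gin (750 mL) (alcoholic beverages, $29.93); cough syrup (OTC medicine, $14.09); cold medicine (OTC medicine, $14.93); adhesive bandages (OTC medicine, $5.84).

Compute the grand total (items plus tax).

$206.88

Art supplies kit $48.28: toys → 9.25% → $4.47
Picture frame (8x10) $22.87: all other goods → 7.5% → $1.72
Scented candle $23.83: all other goods → 7.5% → $1.79
First-aid kit $22.38: OTC medicine → 0% → $0.00
Vitamin D (90 ct) $16.75: OTC medicine → 0% → $0.00
Bottle of gin (750 mL) $29.93: alcoholic beverages, buyer-exempt → 0% → $0.00
Cough syrup $14.09: OTC medicine → 0% → $0.00
Cold medicine $14.93: OTC medicine → 0% → $0.00
Adhesive bandages $5.84: OTC medicine → 0% → $0.00
Subtotal = $198.90; tax = $7.98; total due = $206.88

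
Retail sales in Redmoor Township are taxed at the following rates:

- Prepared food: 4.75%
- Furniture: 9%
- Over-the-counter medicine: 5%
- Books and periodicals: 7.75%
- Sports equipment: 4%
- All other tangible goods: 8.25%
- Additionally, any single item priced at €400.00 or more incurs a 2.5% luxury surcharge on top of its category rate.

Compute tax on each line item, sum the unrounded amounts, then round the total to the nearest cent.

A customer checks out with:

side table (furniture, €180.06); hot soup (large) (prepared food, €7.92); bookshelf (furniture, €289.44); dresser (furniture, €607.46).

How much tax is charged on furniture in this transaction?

€112.11

Side table €180.06: furniture → 9% → €16.2054
Bookshelf €289.44: furniture → 9% → €26.0496
Dresser €607.46: furniture → 9% + 2.5% surcharge = 11.5% → €69.8579
Tax on furniture: unrounded sum = €112.1129 → €112.11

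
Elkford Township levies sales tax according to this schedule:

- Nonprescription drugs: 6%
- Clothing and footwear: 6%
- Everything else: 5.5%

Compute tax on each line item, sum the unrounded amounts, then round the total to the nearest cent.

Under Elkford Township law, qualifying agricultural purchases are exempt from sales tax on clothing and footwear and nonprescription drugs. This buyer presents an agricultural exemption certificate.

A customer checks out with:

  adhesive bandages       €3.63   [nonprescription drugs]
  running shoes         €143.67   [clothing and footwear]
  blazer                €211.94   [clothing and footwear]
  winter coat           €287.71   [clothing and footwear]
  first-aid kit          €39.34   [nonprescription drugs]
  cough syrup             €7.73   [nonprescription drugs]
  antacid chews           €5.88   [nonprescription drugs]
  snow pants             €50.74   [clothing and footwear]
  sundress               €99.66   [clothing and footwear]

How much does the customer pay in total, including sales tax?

Adhesive bandages €3.63: nonprescription drugs, buyer-exempt → 0% → €0.00
Running shoes €143.67: clothing and footwear, buyer-exempt → 0% → €0.00
Blazer €211.94: clothing and footwear, buyer-exempt → 0% → €0.00
Winter coat €287.71: clothing and footwear, buyer-exempt → 0% → €0.00
First-aid kit €39.34: nonprescription drugs, buyer-exempt → 0% → €0.00
Cough syrup €7.73: nonprescription drugs, buyer-exempt → 0% → €0.00
Antacid chews €5.88: nonprescription drugs, buyer-exempt → 0% → €0.00
Snow pants €50.74: clothing and footwear, buyer-exempt → 0% → €0.00
Sundress €99.66: clothing and footwear, buyer-exempt → 0% → €0.00
Subtotal = €850.30; unrounded tax = €0.00 → €0.00; total due = €850.30

€850.30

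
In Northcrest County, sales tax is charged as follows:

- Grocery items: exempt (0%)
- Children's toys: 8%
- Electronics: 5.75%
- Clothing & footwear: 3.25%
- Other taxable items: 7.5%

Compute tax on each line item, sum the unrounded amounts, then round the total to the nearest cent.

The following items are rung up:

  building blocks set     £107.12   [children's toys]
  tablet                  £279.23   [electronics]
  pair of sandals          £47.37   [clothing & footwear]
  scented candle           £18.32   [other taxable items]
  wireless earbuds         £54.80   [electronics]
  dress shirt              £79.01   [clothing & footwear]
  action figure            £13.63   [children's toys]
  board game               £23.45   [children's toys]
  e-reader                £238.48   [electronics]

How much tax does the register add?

£49.94

Building blocks set £107.12: children's toys → 8% → £8.5696
Tablet £279.23: electronics → 5.75% → £16.055725
Pair of sandals £47.37: clothing & footwear → 3.25% → £1.539525
Scented candle £18.32: other taxable items → 7.5% → £1.374
Wireless earbuds £54.80: electronics → 5.75% → £3.151
Dress shirt £79.01: clothing & footwear → 3.25% → £2.567825
Action figure £13.63: children's toys → 8% → £1.0904
Board game £23.45: children's toys → 8% → £1.876
E-reader £238.48: electronics → 5.75% → £13.7126
Unrounded tax sum = £49.936675 → £49.94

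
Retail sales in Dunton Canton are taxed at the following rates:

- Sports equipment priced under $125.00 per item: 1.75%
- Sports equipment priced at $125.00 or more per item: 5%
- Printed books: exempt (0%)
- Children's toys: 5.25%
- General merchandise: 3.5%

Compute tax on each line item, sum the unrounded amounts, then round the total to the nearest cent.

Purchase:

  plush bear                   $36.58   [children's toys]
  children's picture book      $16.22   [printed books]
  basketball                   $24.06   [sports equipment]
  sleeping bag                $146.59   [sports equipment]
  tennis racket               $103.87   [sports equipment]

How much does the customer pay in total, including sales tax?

$338.81

Plush bear $36.58: children's toys → 5.25% → $1.92045
Children's picture book $16.22: printed books → 0% → $0.00
Basketball $24.06: sports equipment, under $125.00 → 1.75% → $0.42105
Sleeping bag $146.59: sports equipment, $125.00 or more → 5% → $7.3295
Tennis racket $103.87: sports equipment, under $125.00 → 1.75% → $1.817725
Subtotal = $327.32; unrounded tax = $11.488725 → $11.49; total due = $338.81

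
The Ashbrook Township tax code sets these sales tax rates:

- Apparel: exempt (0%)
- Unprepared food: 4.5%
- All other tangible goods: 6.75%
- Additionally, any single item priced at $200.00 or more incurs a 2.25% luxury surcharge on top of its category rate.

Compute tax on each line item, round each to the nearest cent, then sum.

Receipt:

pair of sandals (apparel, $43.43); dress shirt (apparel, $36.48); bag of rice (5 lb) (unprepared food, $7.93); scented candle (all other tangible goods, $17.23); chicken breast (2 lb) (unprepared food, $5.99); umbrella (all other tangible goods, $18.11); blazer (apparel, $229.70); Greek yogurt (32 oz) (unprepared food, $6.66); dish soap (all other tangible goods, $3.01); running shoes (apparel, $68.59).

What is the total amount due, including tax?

Pair of sandals $43.43: apparel → 0% → $0.00
Dress shirt $36.48: apparel → 0% → $0.00
Bag of rice (5 lb) $7.93: unprepared food → 4.5% → $0.36
Scented candle $17.23: all other tangible goods → 6.75% → $1.16
Chicken breast (2 lb) $5.99: unprepared food → 4.5% → $0.27
Umbrella $18.11: all other tangible goods → 6.75% → $1.22
Blazer $229.70: apparel → 0% + 2.25% surcharge = 2.25% → $5.17
Greek yogurt (32 oz) $6.66: unprepared food → 4.5% → $0.30
Dish soap $3.01: all other tangible goods → 6.75% → $0.20
Running shoes $68.59: apparel → 0% → $0.00
Subtotal = $437.13; tax = $8.68; total due = $445.81

$445.81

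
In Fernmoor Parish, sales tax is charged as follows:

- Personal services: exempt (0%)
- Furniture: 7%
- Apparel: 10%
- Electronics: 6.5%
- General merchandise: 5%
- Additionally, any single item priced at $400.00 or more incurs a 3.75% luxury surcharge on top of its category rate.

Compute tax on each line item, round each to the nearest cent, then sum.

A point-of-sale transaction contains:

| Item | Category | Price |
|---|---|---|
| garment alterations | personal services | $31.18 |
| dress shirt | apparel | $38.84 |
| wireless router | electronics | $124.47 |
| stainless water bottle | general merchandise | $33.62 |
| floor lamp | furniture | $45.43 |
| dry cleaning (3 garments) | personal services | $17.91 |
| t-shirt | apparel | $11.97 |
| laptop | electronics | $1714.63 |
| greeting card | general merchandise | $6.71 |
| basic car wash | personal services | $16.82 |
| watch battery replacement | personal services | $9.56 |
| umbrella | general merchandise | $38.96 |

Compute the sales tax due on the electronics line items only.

Wireless router $124.47: electronics → 6.5% → $8.09
Laptop $1714.63: electronics → 6.5% + 3.75% surcharge = 10.25% → $175.75
Tax on electronics = $8.09 + $175.75 = $183.84

$183.84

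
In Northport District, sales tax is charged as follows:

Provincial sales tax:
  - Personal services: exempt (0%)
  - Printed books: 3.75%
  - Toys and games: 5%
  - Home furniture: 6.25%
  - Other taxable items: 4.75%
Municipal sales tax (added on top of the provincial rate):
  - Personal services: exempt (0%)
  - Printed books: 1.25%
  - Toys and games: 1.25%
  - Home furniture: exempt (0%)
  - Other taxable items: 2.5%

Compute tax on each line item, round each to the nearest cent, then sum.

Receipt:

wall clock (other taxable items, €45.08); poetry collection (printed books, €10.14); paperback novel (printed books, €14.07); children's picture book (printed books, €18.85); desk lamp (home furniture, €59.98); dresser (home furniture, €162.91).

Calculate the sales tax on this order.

Wall clock €45.08: other taxable items → 4.75% + 2.5% municipal = 7.25% → €3.27
Poetry collection €10.14: printed books → 3.75% + 1.25% municipal = 5% → €0.51
Paperback novel €14.07: printed books → 3.75% + 1.25% municipal = 5% → €0.70
Children's picture book €18.85: printed books → 3.75% + 1.25% municipal = 5% → €0.94
Desk lamp €59.98: home furniture → 6.25% + 0% municipal = 6.25% → €3.75
Dresser €162.91: home furniture → 6.25% + 0% municipal = 6.25% → €10.18
Total tax = €3.27 + €0.51 + €0.70 + €0.94 + €3.75 + €10.18 = €19.35

€19.35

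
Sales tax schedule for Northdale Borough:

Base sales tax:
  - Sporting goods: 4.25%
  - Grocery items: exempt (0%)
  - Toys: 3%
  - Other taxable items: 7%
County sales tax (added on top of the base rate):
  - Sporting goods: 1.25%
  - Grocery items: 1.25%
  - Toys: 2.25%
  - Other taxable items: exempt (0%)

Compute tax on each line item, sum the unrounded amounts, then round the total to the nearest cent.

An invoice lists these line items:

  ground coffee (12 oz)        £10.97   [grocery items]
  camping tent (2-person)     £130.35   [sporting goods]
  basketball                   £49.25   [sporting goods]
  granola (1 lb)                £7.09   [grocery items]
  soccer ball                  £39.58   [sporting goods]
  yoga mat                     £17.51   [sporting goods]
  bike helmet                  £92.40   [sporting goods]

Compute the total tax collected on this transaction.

£18.33

Ground coffee (12 oz) £10.97: grocery items → 0% + 1.25% county = 1.25% → £0.137125
Camping tent (2-person) £130.35: sporting goods → 4.25% + 1.25% county = 5.5% → £7.16925
Basketball £49.25: sporting goods → 4.25% + 1.25% county = 5.5% → £2.70875
Granola (1 lb) £7.09: grocery items → 0% + 1.25% county = 1.25% → £0.088625
Soccer ball £39.58: sporting goods → 4.25% + 1.25% county = 5.5% → £2.1769
Yoga mat £17.51: sporting goods → 4.25% + 1.25% county = 5.5% → £0.96305
Bike helmet £92.40: sporting goods → 4.25% + 1.25% county = 5.5% → £5.082
Unrounded tax sum = £18.3257 → £18.33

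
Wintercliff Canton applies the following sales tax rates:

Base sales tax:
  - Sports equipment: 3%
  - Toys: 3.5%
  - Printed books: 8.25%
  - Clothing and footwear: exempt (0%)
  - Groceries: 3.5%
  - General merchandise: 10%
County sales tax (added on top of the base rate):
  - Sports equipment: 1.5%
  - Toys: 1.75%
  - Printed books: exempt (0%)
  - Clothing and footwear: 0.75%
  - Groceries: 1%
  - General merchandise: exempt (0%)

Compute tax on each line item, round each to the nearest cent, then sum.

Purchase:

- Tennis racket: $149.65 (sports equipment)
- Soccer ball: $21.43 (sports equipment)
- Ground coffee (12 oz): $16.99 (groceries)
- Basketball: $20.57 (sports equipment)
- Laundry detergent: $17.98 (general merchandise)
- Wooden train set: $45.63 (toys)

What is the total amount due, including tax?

Tennis racket $149.65: sports equipment → 3% + 1.5% county = 4.5% → $6.73
Soccer ball $21.43: sports equipment → 3% + 1.5% county = 4.5% → $0.96
Ground coffee (12 oz) $16.99: groceries → 3.5% + 1% county = 4.5% → $0.76
Basketball $20.57: sports equipment → 3% + 1.5% county = 4.5% → $0.93
Laundry detergent $17.98: general merchandise → 10% + 0% county = 10% → $1.80
Wooden train set $45.63: toys → 3.5% + 1.75% county = 5.25% → $2.40
Subtotal = $272.25; tax = $13.58; total due = $285.83

$285.83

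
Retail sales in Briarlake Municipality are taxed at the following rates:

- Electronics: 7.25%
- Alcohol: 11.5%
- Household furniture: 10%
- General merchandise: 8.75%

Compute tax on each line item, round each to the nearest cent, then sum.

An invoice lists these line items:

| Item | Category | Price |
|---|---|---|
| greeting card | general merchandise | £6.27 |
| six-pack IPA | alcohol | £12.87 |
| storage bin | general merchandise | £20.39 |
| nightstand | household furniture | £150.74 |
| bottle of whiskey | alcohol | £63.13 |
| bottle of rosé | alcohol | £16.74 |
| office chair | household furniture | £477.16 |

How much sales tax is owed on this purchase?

£75.79

Greeting card £6.27: general merchandise → 8.75% → £0.55
Six-pack IPA £12.87: alcohol → 11.5% → £1.48
Storage bin £20.39: general merchandise → 8.75% → £1.78
Nightstand £150.74: household furniture → 10% → £15.07
Bottle of whiskey £63.13: alcohol → 11.5% → £7.26
Bottle of rosé £16.74: alcohol → 11.5% → £1.93
Office chair £477.16: household furniture → 10% → £47.72
Total tax = £0.55 + £1.48 + £1.78 + £15.07 + £7.26 + £1.93 + £47.72 = £75.79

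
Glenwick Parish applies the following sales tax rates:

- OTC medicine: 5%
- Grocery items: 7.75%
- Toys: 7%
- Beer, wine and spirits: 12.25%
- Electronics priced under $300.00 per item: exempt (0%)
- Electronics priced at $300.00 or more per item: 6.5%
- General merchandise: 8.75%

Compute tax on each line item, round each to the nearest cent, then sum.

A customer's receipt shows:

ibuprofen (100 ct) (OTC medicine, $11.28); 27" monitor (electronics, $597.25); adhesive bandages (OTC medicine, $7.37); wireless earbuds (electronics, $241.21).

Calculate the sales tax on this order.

$39.75

Ibuprofen (100 ct) $11.28: OTC medicine → 5% → $0.56
27" monitor $597.25: electronics, $300.00 or more → 6.5% → $38.82
Adhesive bandages $7.37: OTC medicine → 5% → $0.37
Wireless earbuds $241.21: electronics, under $300.00 → 0% → $0.00
Total tax = $0.56 + $38.82 + $0.37 = $39.75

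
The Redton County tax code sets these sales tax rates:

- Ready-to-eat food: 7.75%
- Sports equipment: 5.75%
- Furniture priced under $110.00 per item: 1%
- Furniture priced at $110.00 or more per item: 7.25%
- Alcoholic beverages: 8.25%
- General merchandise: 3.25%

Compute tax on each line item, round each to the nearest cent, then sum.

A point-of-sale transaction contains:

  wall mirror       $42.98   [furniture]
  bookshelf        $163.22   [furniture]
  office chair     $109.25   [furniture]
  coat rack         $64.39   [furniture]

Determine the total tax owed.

Wall mirror $42.98: furniture, under $110.00 → 1% → $0.43
Bookshelf $163.22: furniture, $110.00 or more → 7.25% → $11.83
Office chair $109.25: furniture, under $110.00 → 1% → $1.09
Coat rack $64.39: furniture, under $110.00 → 1% → $0.64
Total tax = $0.43 + $11.83 + $1.09 + $0.64 = $13.99

$13.99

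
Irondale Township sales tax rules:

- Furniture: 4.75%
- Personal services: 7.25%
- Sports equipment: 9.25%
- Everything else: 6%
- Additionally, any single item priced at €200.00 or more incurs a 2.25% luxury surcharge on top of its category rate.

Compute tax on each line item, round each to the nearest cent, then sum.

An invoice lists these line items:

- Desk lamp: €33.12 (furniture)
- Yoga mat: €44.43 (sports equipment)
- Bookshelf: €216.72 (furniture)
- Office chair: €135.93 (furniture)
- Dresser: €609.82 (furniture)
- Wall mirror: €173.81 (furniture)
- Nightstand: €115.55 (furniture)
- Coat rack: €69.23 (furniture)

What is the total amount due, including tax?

€1485.65

Desk lamp €33.12: furniture → 4.75% → €1.57
Yoga mat €44.43: sports equipment → 9.25% → €4.11
Bookshelf €216.72: furniture → 4.75% + 2.25% surcharge = 7% → €15.17
Office chair €135.93: furniture → 4.75% → €6.46
Dresser €609.82: furniture → 4.75% + 2.25% surcharge = 7% → €42.69
Wall mirror €173.81: furniture → 4.75% → €8.26
Nightstand €115.55: furniture → 4.75% → €5.49
Coat rack €69.23: furniture → 4.75% → €3.29
Subtotal = €1398.61; tax = €87.04; total due = €1485.65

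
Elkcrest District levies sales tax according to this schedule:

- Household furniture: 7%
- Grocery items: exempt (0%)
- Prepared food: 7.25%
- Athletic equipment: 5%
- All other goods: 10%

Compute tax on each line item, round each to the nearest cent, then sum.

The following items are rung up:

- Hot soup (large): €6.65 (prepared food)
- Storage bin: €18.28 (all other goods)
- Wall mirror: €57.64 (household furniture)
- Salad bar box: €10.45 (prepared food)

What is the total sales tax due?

€7.10

Hot soup (large) €6.65: prepared food → 7.25% → €0.48
Storage bin €18.28: all other goods → 10% → €1.83
Wall mirror €57.64: household furniture → 7% → €4.03
Salad bar box €10.45: prepared food → 7.25% → €0.76
Total tax = €0.48 + €1.83 + €4.03 + €0.76 = €7.10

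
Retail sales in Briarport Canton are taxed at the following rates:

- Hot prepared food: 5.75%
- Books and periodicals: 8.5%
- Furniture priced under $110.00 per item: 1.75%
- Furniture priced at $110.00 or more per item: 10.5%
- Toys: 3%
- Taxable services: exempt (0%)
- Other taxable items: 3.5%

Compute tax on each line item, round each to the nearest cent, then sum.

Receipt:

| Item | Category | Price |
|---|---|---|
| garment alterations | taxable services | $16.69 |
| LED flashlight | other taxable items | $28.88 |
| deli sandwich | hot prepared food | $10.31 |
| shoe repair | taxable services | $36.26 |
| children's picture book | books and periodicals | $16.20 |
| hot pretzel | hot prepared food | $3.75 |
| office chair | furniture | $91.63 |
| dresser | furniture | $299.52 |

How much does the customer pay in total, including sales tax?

$539.49

Garment alterations $16.69: taxable services → 0% → $0.00
LED flashlight $28.88: other taxable items → 3.5% → $1.01
Deli sandwich $10.31: hot prepared food → 5.75% → $0.59
Shoe repair $36.26: taxable services → 0% → $0.00
Children's picture book $16.20: books and periodicals → 8.5% → $1.38
Hot pretzel $3.75: hot prepared food → 5.75% → $0.22
Office chair $91.63: furniture, under $110.00 → 1.75% → $1.60
Dresser $299.52: furniture, $110.00 or more → 10.5% → $31.45
Subtotal = $503.24; tax = $36.25; total due = $539.49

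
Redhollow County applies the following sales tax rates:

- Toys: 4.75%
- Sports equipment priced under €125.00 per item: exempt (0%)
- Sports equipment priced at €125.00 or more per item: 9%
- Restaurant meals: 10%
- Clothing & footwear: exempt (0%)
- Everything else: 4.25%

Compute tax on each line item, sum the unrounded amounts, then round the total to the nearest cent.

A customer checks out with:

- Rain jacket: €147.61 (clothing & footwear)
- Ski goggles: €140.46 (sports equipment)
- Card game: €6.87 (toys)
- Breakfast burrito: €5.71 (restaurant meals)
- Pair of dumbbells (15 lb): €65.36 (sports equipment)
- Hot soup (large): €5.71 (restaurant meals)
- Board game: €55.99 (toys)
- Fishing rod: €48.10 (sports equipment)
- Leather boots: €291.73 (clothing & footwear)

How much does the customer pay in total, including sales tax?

Rain jacket €147.61: clothing & footwear → 0% → €0.00
Ski goggles €140.46: sports equipment, €125.00 or more → 9% → €12.6414
Card game €6.87: toys → 4.75% → €0.326325
Breakfast burrito €5.71: restaurant meals → 10% → €0.571
Pair of dumbbells (15 lb) €65.36: sports equipment, under €125.00 → 0% → €0.00
Hot soup (large) €5.71: restaurant meals → 10% → €0.571
Board game €55.99: toys → 4.75% → €2.659525
Fishing rod €48.10: sports equipment, under €125.00 → 0% → €0.00
Leather boots €291.73: clothing & footwear → 0% → €0.00
Subtotal = €767.54; unrounded tax = €16.76925 → €16.77; total due = €784.31

€784.31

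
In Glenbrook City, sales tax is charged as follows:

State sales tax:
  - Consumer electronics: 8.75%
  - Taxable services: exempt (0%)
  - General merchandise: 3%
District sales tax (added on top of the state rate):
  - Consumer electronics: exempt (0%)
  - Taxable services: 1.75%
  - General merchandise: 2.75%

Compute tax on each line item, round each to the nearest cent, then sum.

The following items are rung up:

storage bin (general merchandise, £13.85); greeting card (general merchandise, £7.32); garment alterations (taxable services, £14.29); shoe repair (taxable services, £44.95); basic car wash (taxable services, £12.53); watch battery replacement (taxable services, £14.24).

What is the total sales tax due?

£2.73

Storage bin £13.85: general merchandise → 3% + 2.75% district = 5.75% → £0.80
Greeting card £7.32: general merchandise → 3% + 2.75% district = 5.75% → £0.42
Garment alterations £14.29: taxable services → 0% + 1.75% district = 1.75% → £0.25
Shoe repair £44.95: taxable services → 0% + 1.75% district = 1.75% → £0.79
Basic car wash £12.53: taxable services → 0% + 1.75% district = 1.75% → £0.22
Watch battery replacement £14.24: taxable services → 0% + 1.75% district = 1.75% → £0.25
Total tax = £0.80 + £0.42 + £0.25 + £0.79 + £0.22 + £0.25 = £2.73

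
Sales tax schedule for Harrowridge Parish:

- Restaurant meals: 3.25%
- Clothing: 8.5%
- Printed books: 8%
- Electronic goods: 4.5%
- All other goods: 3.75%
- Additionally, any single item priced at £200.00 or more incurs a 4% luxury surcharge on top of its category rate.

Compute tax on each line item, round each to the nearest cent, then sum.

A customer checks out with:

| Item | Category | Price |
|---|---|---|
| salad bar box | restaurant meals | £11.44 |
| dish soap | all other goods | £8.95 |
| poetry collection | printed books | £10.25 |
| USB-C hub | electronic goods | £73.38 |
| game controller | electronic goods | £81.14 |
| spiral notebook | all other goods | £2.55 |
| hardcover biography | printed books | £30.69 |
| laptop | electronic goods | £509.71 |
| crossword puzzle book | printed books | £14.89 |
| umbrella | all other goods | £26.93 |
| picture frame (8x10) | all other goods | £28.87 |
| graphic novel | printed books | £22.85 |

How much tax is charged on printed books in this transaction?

Poetry collection £10.25: printed books → 8% → £0.82
Hardcover biography £30.69: printed books → 8% → £2.46
Crossword puzzle book £14.89: printed books → 8% → £1.19
Graphic novel £22.85: printed books → 8% → £1.83
Tax on printed books = £0.82 + £2.46 + £1.19 + £1.83 = £6.30

£6.30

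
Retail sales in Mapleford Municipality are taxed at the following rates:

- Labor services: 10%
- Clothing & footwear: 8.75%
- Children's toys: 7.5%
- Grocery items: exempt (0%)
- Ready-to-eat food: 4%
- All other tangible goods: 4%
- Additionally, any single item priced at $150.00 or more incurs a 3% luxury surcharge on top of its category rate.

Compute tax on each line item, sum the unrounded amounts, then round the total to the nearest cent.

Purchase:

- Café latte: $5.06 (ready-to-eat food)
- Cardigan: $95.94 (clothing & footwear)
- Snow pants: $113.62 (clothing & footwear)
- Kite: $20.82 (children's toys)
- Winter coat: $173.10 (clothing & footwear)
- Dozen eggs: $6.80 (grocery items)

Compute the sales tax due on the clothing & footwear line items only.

$38.68

Cardigan $95.94: clothing & footwear → 8.75% → $8.39475
Snow pants $113.62: clothing & footwear → 8.75% → $9.94175
Winter coat $173.10: clothing & footwear → 8.75% + 3% surcharge = 11.75% → $20.33925
Tax on clothing & footwear: unrounded sum = $38.67575 → $38.68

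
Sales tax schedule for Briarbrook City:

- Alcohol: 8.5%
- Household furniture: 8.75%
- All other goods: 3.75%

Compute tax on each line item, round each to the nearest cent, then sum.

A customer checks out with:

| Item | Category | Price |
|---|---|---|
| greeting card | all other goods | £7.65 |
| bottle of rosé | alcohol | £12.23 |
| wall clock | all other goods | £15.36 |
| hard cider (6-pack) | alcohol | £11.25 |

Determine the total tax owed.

Greeting card £7.65: all other goods → 3.75% → £0.29
Bottle of rosé £12.23: alcohol → 8.5% → £1.04
Wall clock £15.36: all other goods → 3.75% → £0.58
Hard cider (6-pack) £11.25: alcohol → 8.5% → £0.96
Total tax = £0.29 + £1.04 + £0.58 + £0.96 = £2.87

£2.87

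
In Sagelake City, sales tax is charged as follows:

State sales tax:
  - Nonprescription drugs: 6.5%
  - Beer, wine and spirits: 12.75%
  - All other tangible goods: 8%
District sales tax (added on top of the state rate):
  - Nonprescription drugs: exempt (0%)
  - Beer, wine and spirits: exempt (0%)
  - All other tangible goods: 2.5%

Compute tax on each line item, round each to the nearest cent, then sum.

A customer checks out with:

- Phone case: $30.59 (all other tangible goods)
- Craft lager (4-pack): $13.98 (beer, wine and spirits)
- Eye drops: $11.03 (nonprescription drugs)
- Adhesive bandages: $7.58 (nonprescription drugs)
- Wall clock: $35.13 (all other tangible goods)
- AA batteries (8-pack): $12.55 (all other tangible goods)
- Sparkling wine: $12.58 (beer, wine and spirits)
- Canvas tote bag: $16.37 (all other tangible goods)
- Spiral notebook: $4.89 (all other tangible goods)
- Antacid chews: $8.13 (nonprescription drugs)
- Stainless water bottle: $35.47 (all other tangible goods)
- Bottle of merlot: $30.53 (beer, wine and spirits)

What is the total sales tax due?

Phone case $30.59: all other tangible goods → 8% + 2.5% district = 10.5% → $3.21
Craft lager (4-pack) $13.98: beer, wine and spirits → 12.75% + 0% district = 12.75% → $1.78
Eye drops $11.03: nonprescription drugs → 6.5% + 0% district = 6.5% → $0.72
Adhesive bandages $7.58: nonprescription drugs → 6.5% + 0% district = 6.5% → $0.49
Wall clock $35.13: all other tangible goods → 8% + 2.5% district = 10.5% → $3.69
AA batteries (8-pack) $12.55: all other tangible goods → 8% + 2.5% district = 10.5% → $1.32
Sparkling wine $12.58: beer, wine and spirits → 12.75% + 0% district = 12.75% → $1.60
Canvas tote bag $16.37: all other tangible goods → 8% + 2.5% district = 10.5% → $1.72
Spiral notebook $4.89: all other tangible goods → 8% + 2.5% district = 10.5% → $0.51
Antacid chews $8.13: nonprescription drugs → 6.5% + 0% district = 6.5% → $0.53
Stainless water bottle $35.47: all other tangible goods → 8% + 2.5% district = 10.5% → $3.72
Bottle of merlot $30.53: beer, wine and spirits → 12.75% + 0% district = 12.75% → $3.89
Total tax = $3.21 + $1.78 + $0.72 + $0.49 + $3.69 + $1.32 + $1.60 + $1.72 + $0.51 + $0.53 + $3.72 + $3.89 = $23.18

$23.18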